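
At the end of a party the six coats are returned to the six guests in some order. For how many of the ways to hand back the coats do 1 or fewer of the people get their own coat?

Sum C(6,i)·!(6-i) for i = 0..1:
  i=0: C(6,0)·!6 = 1·265 = 265
  i=1: C(6,1)·!5 = 6·44 = 264
Total = 529.

529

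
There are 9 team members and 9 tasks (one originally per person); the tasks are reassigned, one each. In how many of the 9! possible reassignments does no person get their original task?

Use !n = (n-1)(!(n-1) + !(n-2)).
!9 = 8·(14833 + 1854) = 8·16687 = 133496

133496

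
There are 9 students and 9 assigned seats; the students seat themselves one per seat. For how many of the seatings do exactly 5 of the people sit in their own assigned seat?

Choose which 5 of the 9 are fixed: C(9,5) = 126.
The other 4 form a derangement: !4 = 9.
Total: 126 × 9 = 1134.

1134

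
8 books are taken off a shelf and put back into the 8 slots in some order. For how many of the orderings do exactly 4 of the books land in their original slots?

Choose which 4 of the 8 are fixed: C(8,4) = 70.
The remaining 4 must be deranged: !4 = 9.
Total: 70 × 9 = 630.

630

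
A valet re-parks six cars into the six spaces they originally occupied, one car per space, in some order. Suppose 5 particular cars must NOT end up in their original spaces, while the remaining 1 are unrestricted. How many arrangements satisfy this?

309

Inclusion-exclusion on the 5 forbidden self-matches:
Σ_{j=0}^{5} (-1)^j C(5,j)(6-j)!
= C(5,0)·6! - C(5,1)·5! + C(5,2)·4! - C(5,3)·3! + C(5,4)·2! - C(5,5)·1!
= 720 - 600 + 240 - 60 + 10 - 1
= 309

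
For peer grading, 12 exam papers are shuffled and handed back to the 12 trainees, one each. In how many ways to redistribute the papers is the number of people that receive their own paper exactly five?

1468368

Pick the 5 fixed positions: C(12,5) = 792 ways.
The other 7 form a derangement: !7 = 1854.
Total: 792 × 1854 = 1468368.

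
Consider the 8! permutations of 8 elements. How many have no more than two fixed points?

Sum C(8,i)·!(8-i) for i = 0..2:
  i=0: C(8,0)·!8 = 1·14833 = 14833
  i=1: C(8,1)·!7 = 8·1854 = 14832
  i=2: C(8,2)·!6 = 28·265 = 7420
Total = 37085.

37085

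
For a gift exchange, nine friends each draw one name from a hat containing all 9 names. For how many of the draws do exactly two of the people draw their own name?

Choose which 2 of the 9 are fixed: C(9,2) = 36.
The remaining 7 must be deranged: !7 = 1854.
Total: 36 × 1854 = 66744.

66744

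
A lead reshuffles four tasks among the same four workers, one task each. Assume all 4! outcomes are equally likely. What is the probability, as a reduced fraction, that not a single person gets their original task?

Favorable outcomes: !4 = 9.
Total outcomes: 4! = 24.
Probability = 9/24 = 3/8.

3/8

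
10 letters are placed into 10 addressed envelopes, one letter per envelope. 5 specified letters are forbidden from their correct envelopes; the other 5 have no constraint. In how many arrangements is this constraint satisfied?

Inclusion-exclusion on the 5 forbidden self-matches:
Σ_{j=0}^{5} (-1)^j C(5,j)(10-j)!
= C(5,0)·10! - C(5,1)·9! + C(5,2)·8! - C(5,3)·7! + C(5,4)·6! - C(5,5)·5!
= 3628800 - 1814400 + 403200 - 50400 + 3600 - 120
= 2170680

2170680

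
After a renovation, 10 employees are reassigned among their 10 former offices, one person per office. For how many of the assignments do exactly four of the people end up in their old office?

55650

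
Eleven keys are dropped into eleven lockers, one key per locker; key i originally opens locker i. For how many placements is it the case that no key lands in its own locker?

14684570

The subfactorial !11 = [11!/e] (nearest integer).
11! = 39916800, and 39916800/e ≈ 14684570.08, so !11 = 14684570.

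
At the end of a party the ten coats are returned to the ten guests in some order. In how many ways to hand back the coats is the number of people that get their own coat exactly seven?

Choose which 7 of the 10 are fixed: C(10,7) = 120.
The other 3 form a derangement: !3 = 2.
Total: 120 × 2 = 240.

240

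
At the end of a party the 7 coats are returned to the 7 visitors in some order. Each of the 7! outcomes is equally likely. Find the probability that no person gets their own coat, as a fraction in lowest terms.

103/280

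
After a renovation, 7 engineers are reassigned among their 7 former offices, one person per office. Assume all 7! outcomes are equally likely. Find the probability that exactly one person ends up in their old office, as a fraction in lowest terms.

53/144

Favorable outcomes: C(7,1)·!6 = 7·265 = 1855.
Total outcomes: 7! = 5040.
Probability = 1855/5040 = 53/144.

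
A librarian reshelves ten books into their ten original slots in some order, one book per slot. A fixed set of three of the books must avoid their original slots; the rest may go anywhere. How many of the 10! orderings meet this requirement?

Let A_j be the event that the j-th constrained one is fixed. By inclusion-exclusion over the 3 events:
Σ_{j=0}^{3} (-1)^j C(3,j)(10-j)!
= C(3,0)·10! - C(3,1)·9! + C(3,2)·8! - C(3,3)·7!
= 3628800 - 1088640 + 120960 - 5040
= 2656080

2656080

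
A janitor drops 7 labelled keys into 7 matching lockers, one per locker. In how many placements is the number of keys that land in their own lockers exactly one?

Choose which one of the 7 is fixed: C(7,1) = 7.
The remaining 6 must be deranged: !6 = 265.
Total: 7 × 265 = 1855.

1855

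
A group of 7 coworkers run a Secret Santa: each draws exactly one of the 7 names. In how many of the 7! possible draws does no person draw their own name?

1854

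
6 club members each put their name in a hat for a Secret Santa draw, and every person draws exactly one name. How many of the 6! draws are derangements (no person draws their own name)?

265

!6 is the nearest integer to 6!/e.
6! = 720, and 720/e ≈ 264.87, so !6 = 265.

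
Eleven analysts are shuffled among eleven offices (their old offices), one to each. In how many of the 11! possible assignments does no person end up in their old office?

14684570

The number of derangements of 11 is !11 = Σ_{k=0}^{11} (-1)^k·11!/k!
= 11! - 11!/1! + 11!/2! - 11!/3! + 11!/4! - 11!/5! + 11!/6! - 11!/7! + 11!/8! - 11!/9! + 11!/10! - 11!/11!
= 39916800 - 39916800 + 19958400 - 6652800 + 1663200 - 332640 + 55440 - 7920 + 990 - 110 + 11 - 1
= 14684570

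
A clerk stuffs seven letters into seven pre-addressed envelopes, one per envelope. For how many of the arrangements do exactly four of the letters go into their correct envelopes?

70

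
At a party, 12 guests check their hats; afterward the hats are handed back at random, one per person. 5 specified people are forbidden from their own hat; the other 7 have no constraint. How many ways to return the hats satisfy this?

312273360

Let A_j be the event that the j-th constrained one is fixed. By inclusion-exclusion over the 5 events:
Σ_{j=0}^{5} (-1)^j C(5,j)(12-j)!
= C(5,0)·12! - C(5,1)·11! + C(5,2)·10! - C(5,3)·9! + C(5,4)·8! - C(5,5)·7!
= 479001600 - 199584000 + 36288000 - 3628800 + 201600 - 5040
= 312273360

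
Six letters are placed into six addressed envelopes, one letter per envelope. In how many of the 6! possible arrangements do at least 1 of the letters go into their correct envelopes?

Sum C(6,i)·!(6-i) for i = 1..6:
  i=1: C(6,1)·!5 = 6·44 = 264
  i=2: C(6,2)·!4 = 15·9 = 135
  i=3: C(6,3)·!3 = 20·2 = 40
  i=4: C(6,4)·!2 = 15·1 = 15
  i=5: C(6,5)·!1 = 6·0 = 0
  i=6: C(6,6)·!0 = 1·1 = 1
Total = 455.

455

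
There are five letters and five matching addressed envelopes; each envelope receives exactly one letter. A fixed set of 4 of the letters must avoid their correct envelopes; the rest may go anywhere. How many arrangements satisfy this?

53

Let A_j be the event that the j-th constrained one is fixed. By inclusion-exclusion over the 4 events:
Σ_{j=0}^{4} (-1)^j C(4,j)(5-j)!
= C(4,0)·5! - C(4,1)·4! + C(4,2)·3! - C(4,3)·2! + C(4,4)·1!
= 120 - 96 + 36 - 8 + 1
= 53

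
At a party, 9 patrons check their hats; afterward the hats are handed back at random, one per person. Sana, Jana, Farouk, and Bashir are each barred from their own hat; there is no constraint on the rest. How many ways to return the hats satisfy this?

229080

Let A_j be the event that the j-th constrained one is fixed. By inclusion-exclusion over the 4 events:
Σ_{j=0}^{4} (-1)^j C(4,j)(9-j)!
= C(4,0)·9! - C(4,1)·8! + C(4,2)·7! - C(4,3)·6! + C(4,4)·5!
= 362880 - 161280 + 30240 - 2880 + 120
= 229080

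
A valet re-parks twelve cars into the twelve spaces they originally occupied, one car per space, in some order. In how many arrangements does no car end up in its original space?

176214841

!12 is the nearest integer to 12!/e.
12! = 479001600, and 479001600/e ≈ 176214840.93, so !12 = 176214841.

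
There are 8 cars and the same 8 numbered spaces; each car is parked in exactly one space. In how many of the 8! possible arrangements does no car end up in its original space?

The subfactorial !8 = [8!/e] (nearest integer).
8! = 40320, and 40320/e ≈ 14832.90, so !8 = 14833.

14833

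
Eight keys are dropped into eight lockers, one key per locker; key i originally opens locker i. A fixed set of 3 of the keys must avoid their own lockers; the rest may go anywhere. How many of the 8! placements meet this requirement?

27240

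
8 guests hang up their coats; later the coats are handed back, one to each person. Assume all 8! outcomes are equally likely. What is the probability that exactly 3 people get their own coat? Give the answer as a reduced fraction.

11/180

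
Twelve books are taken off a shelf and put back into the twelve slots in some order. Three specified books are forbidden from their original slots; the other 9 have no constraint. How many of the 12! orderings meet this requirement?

Inclusion-exclusion on the 3 forbidden self-matches:
Σ_{j=0}^{3} (-1)^j C(3,j)(12-j)!
= C(3,0)·12! - C(3,1)·11! + C(3,2)·10! - C(3,3)·9!
= 479001600 - 119750400 + 10886400 - 362880
= 369774720

369774720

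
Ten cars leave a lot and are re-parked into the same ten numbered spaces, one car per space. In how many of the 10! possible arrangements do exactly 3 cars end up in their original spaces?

222480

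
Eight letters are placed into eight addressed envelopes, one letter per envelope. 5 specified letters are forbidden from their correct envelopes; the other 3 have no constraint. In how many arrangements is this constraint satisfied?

Let A_j be the event that the j-th constrained one is fixed. By inclusion-exclusion over the 5 events:
Σ_{j=0}^{5} (-1)^j C(5,j)(8-j)!
= C(5,0)·8! - C(5,1)·7! + C(5,2)·6! - C(5,3)·5! + C(5,4)·4! - C(5,5)·3!
= 40320 - 25200 + 7200 - 1200 + 120 - 6
= 21234

21234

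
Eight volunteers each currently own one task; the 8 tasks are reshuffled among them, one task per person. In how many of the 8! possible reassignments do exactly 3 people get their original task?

2464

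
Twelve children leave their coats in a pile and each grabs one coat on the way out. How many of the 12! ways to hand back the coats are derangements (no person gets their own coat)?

176214841

By inclusion-exclusion, !12 = Σ (-1)^k · 12!/k! for k=0..12
= 12! - 12!/1! + 12!/2! - 12!/3! + 12!/4! - 12!/5! + 12!/6! - 12!/7! + 12!/8! - 12!/9! + 12!/10! - 12!/11! + 12!/12!
= 479001600 - 479001600 + 239500800 - 79833600 + 19958400 - 3991680 + 665280 - 95040 + 11880 - 1320 + 132 - 12 + 1
= 176214841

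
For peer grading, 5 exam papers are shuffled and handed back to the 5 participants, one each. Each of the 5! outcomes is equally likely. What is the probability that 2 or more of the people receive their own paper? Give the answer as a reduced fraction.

31/120

Favorable outcomes: Σ_{i≥2} C(5,i)·!(5-i) = 10·2 + 10·1 + 5·0 + 1·1 = 31.
Total outcomes: 5! = 120.
Probability = 31/120 = 31/120.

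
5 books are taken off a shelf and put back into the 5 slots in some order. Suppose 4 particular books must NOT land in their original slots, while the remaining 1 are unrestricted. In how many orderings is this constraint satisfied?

Let A_j be the event that the j-th constrained one is fixed. By inclusion-exclusion over the 4 events:
Σ_{j=0}^{4} (-1)^j C(4,j)(5-j)!
= C(4,0)·5! - C(4,1)·4! + C(4,2)·3! - C(4,3)·2! + C(4,4)·1!
= 120 - 96 + 36 - 8 + 1
= 53

53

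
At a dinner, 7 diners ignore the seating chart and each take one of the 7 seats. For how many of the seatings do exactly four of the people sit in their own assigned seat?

70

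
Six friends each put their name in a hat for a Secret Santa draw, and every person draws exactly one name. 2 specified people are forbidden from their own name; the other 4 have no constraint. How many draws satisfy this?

Inclusion-exclusion on the 2 forbidden self-matches:
Σ_{j=0}^{2} (-1)^j C(2,j)(6-j)!
= C(2,0)·6! - C(2,1)·5! + C(2,2)·4!
= 720 - 240 + 24
= 504

504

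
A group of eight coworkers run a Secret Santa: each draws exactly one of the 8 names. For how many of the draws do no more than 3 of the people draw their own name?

# with exactly i fixed is C(8,i)·!(8-i); sum over i=0..3:
  i=0: C(8,0)·!8 = 1·14833 = 14833
  i=1: C(8,1)·!7 = 8·1854 = 14832
  i=2: C(8,2)·!6 = 28·265 = 7420
  i=3: C(8,3)·!5 = 56·44 = 2464
Total = 39549.

39549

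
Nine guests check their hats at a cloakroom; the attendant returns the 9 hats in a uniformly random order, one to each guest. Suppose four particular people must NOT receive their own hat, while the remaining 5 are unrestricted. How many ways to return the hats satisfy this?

Let A_j be the event that the j-th constrained one is fixed. By inclusion-exclusion over the 4 events:
Σ_{j=0}^{4} (-1)^j C(4,j)(9-j)!
= C(4,0)·9! - C(4,1)·8! + C(4,2)·7! - C(4,3)·6! + C(4,4)·5!
= 362880 - 161280 + 30240 - 2880 + 120
= 229080

229080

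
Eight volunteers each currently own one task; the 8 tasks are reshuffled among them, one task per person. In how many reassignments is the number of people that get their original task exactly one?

Pick the single fixed position: C(8,1) = 8 ways.
The other 7 form a derangement: !7 = 1854.
Total: 8 × 1854 = 14832.

14832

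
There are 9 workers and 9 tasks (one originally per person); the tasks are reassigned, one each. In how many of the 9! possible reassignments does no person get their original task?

133496

!9 = 9! · Σ_{k=0}^{9} (-1)^k/k!
= 9! - 9!/1! + 9!/2! - 9!/3! + 9!/4! - 9!/5! + 9!/6! - 9!/7! + 9!/8! - 9!/9!
= 362880 - 362880 + 181440 - 60480 + 15120 - 3024 + 504 - 72 + 9 - 1
= 133496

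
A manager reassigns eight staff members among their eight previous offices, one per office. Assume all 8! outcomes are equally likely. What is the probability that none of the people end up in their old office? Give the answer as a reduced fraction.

2119/5760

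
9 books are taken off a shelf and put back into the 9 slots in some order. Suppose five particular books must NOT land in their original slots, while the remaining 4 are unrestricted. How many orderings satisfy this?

205056

Let A_j be the event that the j-th constrained one is fixed. By inclusion-exclusion over the 5 events:
Σ_{j=0}^{5} (-1)^j C(5,j)(9-j)!
= C(5,0)·9! - C(5,1)·8! + C(5,2)·7! - C(5,3)·6! + C(5,4)·5! - C(5,5)·4!
= 362880 - 201600 + 50400 - 7200 + 600 - 24
= 205056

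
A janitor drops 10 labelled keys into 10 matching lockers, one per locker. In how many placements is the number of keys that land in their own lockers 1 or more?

2293839

# with exactly i fixed is C(10,i)·!(10-i); sum over i=1..10:
  i=1: C(10,1)·!9 = 10·133496 = 1334960
  i=2: C(10,2)·!8 = 45·14833 = 667485
  i=3: C(10,3)·!7 = 120·1854 = 222480
  i=4: C(10,4)·!6 = 210·265 = 55650
  i=5: C(10,5)·!5 = 252·44 = 11088
  i=6: C(10,6)·!4 = 210·9 = 1890
  i=7: C(10,7)·!3 = 120·2 = 240
  i=8: C(10,8)·!2 = 45·1 = 45
  i=9: C(10,9)·!1 = 10·0 = 0
  i=10: C(10,10)·!0 = 1·1 = 1
Total = 2293839.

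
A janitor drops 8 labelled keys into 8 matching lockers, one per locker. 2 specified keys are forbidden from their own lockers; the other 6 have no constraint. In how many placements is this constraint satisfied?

30960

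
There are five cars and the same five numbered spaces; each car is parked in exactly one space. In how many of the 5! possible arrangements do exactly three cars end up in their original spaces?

10

Choose which 3 of the 5 are fixed: C(5,3) = 10.
The other 2 form a derangement: !2 = 1.
Total: 10 × 1 = 10.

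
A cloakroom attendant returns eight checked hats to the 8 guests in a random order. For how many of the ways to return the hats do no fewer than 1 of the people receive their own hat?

25487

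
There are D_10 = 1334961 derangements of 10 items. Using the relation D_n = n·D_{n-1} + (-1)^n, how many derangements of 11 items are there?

D_11 = 11·1334961 - 1 = 14684570.

14684570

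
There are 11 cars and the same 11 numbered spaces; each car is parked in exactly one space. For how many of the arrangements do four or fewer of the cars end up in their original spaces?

39770686

# with exactly i fixed is C(11,i)·!(11-i); sum over i=0..4:
  i=0: C(11,0)·!11 = 1·14684570 = 14684570
  i=1: C(11,1)·!10 = 11·1334961 = 14684571
  i=2: C(11,2)·!9 = 55·133496 = 7342280
  i=3: C(11,3)·!8 = 165·14833 = 2447445
  i=4: C(11,4)·!7 = 330·1854 = 611820
Total = 39770686.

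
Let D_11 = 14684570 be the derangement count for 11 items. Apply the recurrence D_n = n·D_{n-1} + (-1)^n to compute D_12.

176214841

D_12 = 12·14684570 + 1 = 176214841.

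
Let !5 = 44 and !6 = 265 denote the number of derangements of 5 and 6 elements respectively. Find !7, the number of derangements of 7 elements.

1854

!7 = (7-1)·(!6 + !5) = 6·(265 + 44) = 6·309 = 1854.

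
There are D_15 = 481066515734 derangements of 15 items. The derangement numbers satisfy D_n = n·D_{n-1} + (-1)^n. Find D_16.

7697064251745

D_16 = 16·481066515734 + 1 = 7697064251745.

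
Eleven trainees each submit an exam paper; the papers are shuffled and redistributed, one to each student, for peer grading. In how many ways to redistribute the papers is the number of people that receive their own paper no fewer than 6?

23684

# with exactly i fixed is C(11,i)·!(11-i); sum over i=6..11:
  i=6: C(11,6)·!5 = 462·44 = 20328
  i=7: C(11,7)·!4 = 330·9 = 2970
  i=8: C(11,8)·!3 = 165·2 = 330
  i=9: C(11,9)·!2 = 55·1 = 55
  i=10: C(11,10)·!1 = 11·0 = 0
  i=11: C(11,11)·!0 = 1·1 = 1
Total = 23684.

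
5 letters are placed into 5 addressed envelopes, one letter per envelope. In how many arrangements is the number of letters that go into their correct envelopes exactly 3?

Pick the 3 fixed positions: C(5,3) = 10 ways.
The other 2 form a derangement: !2 = 1.
Total: 10 × 1 = 10.

10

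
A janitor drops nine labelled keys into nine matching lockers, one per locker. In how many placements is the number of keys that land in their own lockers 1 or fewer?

266993

Sum C(9,i)·!(9-i) for i = 0..1:
  i=0: C(9,0)·!9 = 1·133496 = 133496
  i=1: C(9,1)·!8 = 9·14833 = 133497
Total = 266993.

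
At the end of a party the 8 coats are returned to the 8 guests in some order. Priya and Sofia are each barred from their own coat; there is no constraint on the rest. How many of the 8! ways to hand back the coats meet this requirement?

30960

Let A_j be the event that the j-th constrained one is fixed. By inclusion-exclusion over the 2 events:
Σ_{j=0}^{2} (-1)^j C(2,j)(8-j)!
= C(2,0)·8! - C(2,1)·7! + C(2,2)·6!
= 40320 - 10080 + 720
= 30960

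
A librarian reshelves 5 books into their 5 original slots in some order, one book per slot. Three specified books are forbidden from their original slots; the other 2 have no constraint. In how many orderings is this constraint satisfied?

64

Inclusion-exclusion on the 3 forbidden self-matches:
Σ_{j=0}^{3} (-1)^j C(3,j)(5-j)!
= C(3,0)·5! - C(3,1)·4! + C(3,2)·3! - C(3,3)·2!
= 120 - 72 + 18 - 2
= 64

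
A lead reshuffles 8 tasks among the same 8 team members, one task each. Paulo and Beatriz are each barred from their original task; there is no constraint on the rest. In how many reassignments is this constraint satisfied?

30960

Let A_j be the event that the j-th constrained one is fixed. By inclusion-exclusion over the 2 events:
Σ_{j=0}^{2} (-1)^j C(2,j)(8-j)!
= C(2,0)·8! - C(2,1)·7! + C(2,2)·6!
= 40320 - 10080 + 720
= 30960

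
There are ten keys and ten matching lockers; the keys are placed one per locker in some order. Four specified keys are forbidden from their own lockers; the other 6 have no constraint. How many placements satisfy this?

2399760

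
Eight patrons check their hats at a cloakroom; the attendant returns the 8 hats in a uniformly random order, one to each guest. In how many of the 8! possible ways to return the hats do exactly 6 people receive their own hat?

28

Choose which 6 of the 8 are fixed: C(8,6) = 28.
The other 2 form a derangement: !2 = 1.
Total: 28 × 1 = 28.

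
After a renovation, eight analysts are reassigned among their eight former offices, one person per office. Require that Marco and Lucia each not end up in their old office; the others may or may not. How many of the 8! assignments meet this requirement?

Let A_j be the event that the j-th constrained one is fixed. By inclusion-exclusion over the 2 events:
Σ_{j=0}^{2} (-1)^j C(2,j)(8-j)!
= C(2,0)·8! - C(2,1)·7! + C(2,2)·6!
= 40320 - 10080 + 720
= 30960

30960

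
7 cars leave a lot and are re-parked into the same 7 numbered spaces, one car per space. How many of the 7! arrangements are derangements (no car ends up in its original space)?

1854

By inclusion-exclusion, !7 = Σ (-1)^k · 7!/k! for k=0..7
= 7! - 7!/1! + 7!/2! - 7!/3! + 7!/4! - 7!/5! + 7!/6! - 7!/7!
= 5040 - 5040 + 2520 - 840 + 210 - 42 + 7 - 1
= 1854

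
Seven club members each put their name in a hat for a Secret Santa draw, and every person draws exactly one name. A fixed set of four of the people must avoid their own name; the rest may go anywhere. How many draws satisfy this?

2790

Inclusion-exclusion on the 4 forbidden self-matches:
Σ_{j=0}^{4} (-1)^j C(4,j)(7-j)!
= C(4,0)·7! - C(4,1)·6! + C(4,2)·5! - C(4,3)·4! + C(4,4)·3!
= 5040 - 2880 + 720 - 96 + 6
= 2790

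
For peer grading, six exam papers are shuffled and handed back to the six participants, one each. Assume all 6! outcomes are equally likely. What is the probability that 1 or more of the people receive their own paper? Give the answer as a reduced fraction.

91/144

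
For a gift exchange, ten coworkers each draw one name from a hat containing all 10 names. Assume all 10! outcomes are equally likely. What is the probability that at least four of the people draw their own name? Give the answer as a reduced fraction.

34457/1814400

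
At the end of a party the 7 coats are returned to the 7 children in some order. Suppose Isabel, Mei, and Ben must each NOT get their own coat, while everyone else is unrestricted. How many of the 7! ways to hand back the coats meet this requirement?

3216

Inclusion-exclusion on the 3 forbidden self-matches:
Σ_{j=0}^{3} (-1)^j C(3,j)(7-j)!
= C(3,0)·7! - C(3,1)·6! + C(3,2)·5! - C(3,3)·4!
= 5040 - 2160 + 360 - 24
= 3216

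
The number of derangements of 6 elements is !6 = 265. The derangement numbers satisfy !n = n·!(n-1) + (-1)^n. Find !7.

1854

!7 = 7·265 - 1 = 1854.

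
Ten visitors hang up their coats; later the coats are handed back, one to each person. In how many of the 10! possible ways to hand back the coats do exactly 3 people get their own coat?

222480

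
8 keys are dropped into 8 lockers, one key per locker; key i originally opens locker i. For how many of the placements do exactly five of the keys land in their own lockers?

Pick the 5 fixed positions: C(8,5) = 56 ways.
The other 3 form a derangement: !3 = 2.
Total: 56 × 2 = 112.

112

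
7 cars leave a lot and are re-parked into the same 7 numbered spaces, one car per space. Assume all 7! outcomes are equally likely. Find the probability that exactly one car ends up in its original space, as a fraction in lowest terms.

53/144

Favorable outcomes: C(7,1)·!6 = 7·265 = 1855.
Total outcomes: 7! = 5040.
Probability = 1855/5040 = 53/144.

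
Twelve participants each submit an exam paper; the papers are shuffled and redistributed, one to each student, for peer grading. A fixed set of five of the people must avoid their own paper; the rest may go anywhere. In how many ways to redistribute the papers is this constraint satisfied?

312273360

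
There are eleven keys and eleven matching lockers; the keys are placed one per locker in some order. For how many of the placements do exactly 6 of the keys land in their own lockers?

20328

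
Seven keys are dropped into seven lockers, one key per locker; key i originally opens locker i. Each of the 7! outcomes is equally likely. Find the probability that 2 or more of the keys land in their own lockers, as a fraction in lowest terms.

1331/5040

Favorable outcomes: Σ_{i≥2} C(7,i)·!(7-i) = 21·44 + 35·9 + 35·2 + 21·1 + 7·0 + 1·1 = 1331.
Total outcomes: 7! = 5040.
Probability = 1331/5040 = 1331/5040.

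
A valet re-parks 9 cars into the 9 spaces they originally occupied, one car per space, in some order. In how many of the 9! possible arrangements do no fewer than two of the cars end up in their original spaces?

Sum C(9,i)·!(9-i) for i = 2..9:
  i=2: C(9,2)·!7 = 36·1854 = 66744
  i=3: C(9,3)·!6 = 84·265 = 22260
  i=4: C(9,4)·!5 = 126·44 = 5544
  i=5: C(9,5)·!4 = 126·9 = 1134
  i=6: C(9,6)·!3 = 84·2 = 168
  i=7: C(9,7)·!2 = 36·1 = 36
  i=8: C(9,8)·!1 = 9·0 = 0
  i=9: C(9,9)·!0 = 1·1 = 1
Total = 95887.

95887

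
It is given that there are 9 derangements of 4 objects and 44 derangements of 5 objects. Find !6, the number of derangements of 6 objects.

265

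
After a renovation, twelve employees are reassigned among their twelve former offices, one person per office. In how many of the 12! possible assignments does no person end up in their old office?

176214841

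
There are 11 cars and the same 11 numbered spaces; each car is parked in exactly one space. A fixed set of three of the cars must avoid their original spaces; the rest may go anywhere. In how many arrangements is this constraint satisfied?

30078720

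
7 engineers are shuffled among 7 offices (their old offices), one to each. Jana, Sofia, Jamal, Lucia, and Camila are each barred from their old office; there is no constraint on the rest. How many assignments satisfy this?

2428

Let A_j be the event that the j-th constrained one is fixed. By inclusion-exclusion over the 5 events:
Σ_{j=0}^{5} (-1)^j C(5,j)(7-j)!
= C(5,0)·7! - C(5,1)·6! + C(5,2)·5! - C(5,3)·4! + C(5,4)·3! - C(5,5)·2!
= 5040 - 3600 + 1200 - 240 + 30 - 2
= 2428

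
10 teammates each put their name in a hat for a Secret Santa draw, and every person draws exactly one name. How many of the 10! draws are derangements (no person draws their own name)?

1334961

!10 is the nearest integer to 10!/e.
10! = 3628800, and 3628800/e ≈ 1334960.92, so !10 = 1334961.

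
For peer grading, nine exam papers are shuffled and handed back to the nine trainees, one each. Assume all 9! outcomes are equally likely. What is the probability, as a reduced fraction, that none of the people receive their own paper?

Favorable outcomes: !9 = 133496.
Total outcomes: 9! = 362880.
Probability = 133496/362880 = 16687/45360.

16687/45360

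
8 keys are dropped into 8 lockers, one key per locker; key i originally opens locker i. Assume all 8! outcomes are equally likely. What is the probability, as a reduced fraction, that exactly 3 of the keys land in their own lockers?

11/180

Favorable outcomes: C(8,3)·!5 = 56·44 = 2464.
Total outcomes: 8! = 40320.
Probability = 2464/40320 = 11/180.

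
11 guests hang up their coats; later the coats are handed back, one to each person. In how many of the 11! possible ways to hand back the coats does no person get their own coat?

14684570

Recurrence: !11 = 10·(!10 + !9).
!11 = 10·(1334961 + 133496) = 10·1468457 = 14684570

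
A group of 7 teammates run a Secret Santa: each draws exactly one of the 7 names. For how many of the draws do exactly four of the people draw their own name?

70

Choose which 4 of the 7 are fixed: C(7,4) = 35.
The remaining 3 must be deranged: !3 = 2.
Total: 35 × 2 = 70.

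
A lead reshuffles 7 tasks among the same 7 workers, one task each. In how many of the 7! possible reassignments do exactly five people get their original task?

Choose which 5 of the 7 are fixed: C(7,5) = 21.
The other 2 form a derangement: !2 = 1.
Total: 21 × 1 = 21.

21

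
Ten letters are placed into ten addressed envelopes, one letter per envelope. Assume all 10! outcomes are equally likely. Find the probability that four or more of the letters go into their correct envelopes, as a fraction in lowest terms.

Favorable outcomes: Σ_{i≥4} C(10,i)·!(10-i) = 210·265 + 252·44 + 210·9 + 120·2 + 45·1 + 10·0 + 1·1 = 68914.
Total outcomes: 10! = 3628800.
Probability = 68914/3628800 = 34457/1814400.

34457/1814400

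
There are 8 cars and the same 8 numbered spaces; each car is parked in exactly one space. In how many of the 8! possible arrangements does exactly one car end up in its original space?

14832

Pick the single fixed position: C(8,1) = 8 ways.
The other 7 form a derangement: !7 = 1854.
Total: 8 × 1854 = 14832.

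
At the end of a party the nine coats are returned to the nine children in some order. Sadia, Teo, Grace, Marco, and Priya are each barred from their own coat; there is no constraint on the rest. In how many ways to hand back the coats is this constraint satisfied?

Let A_j be the event that the j-th constrained one is fixed. By inclusion-exclusion over the 5 events:
Σ_{j=0}^{5} (-1)^j C(5,j)(9-j)!
= C(5,0)·9! - C(5,1)·8! + C(5,2)·7! - C(5,3)·6! + C(5,4)·5! - C(5,5)·4!
= 362880 - 201600 + 50400 - 7200 + 600 - 24
= 205056

205056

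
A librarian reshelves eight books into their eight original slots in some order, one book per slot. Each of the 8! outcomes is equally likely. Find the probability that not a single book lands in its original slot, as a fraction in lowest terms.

Favorable outcomes: !8 = 14833.
Total outcomes: 8! = 40320.
Probability = 14833/40320 = 2119/5760.

2119/5760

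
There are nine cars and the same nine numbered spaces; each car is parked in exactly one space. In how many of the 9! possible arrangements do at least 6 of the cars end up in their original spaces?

# with exactly i fixed is C(9,i)·!(9-i); sum over i=6..9:
  i=6: C(9,6)·!3 = 84·2 = 168
  i=7: C(9,7)·!2 = 36·1 = 36
  i=8: C(9,8)·!1 = 9·0 = 0
  i=9: C(9,9)·!0 = 1·1 = 1
Total = 205.

205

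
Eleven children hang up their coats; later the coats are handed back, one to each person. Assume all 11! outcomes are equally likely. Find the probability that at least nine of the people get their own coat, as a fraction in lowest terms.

Favorable outcomes: Σ_{i≥9} C(11,i)·!(11-i) = 55·1 + 11·0 + 1·1 = 56.
Total outcomes: 11! = 39916800.
Probability = 56/39916800 = 1/712800.

1/712800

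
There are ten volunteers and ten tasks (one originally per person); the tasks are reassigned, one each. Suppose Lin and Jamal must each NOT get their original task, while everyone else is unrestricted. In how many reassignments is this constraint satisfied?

Let A_j be the event that the j-th constrained one is fixed. By inclusion-exclusion over the 2 events:
Σ_{j=0}^{2} (-1)^j C(2,j)(10-j)!
= C(2,0)·10! - C(2,1)·9! + C(2,2)·8!
= 3628800 - 725760 + 40320
= 2943360

2943360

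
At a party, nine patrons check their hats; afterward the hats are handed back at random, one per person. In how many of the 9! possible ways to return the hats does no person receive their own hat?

The number of derangements of 9 is !9 = Σ_{k=0}^{9} (-1)^k·9!/k!
= 9! - 9!/1! + 9!/2! - 9!/3! + 9!/4! - 9!/5! + 9!/6! - 9!/7! + 9!/8! - 9!/9!
= 362880 - 362880 + 181440 - 60480 + 15120 - 3024 + 504 - 72 + 9 - 1
= 133496

133496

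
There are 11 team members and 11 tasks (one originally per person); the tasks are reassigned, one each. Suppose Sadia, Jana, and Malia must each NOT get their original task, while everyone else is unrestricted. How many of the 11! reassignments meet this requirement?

30078720

Inclusion-exclusion on the 3 forbidden self-matches:
Σ_{j=0}^{3} (-1)^j C(3,j)(11-j)!
= C(3,0)·11! - C(3,1)·10! + C(3,2)·9! - C(3,3)·8!
= 39916800 - 10886400 + 1088640 - 40320
= 30078720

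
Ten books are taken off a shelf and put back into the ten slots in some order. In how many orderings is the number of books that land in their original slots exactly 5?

11088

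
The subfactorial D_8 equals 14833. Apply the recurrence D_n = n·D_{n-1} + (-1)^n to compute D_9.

133496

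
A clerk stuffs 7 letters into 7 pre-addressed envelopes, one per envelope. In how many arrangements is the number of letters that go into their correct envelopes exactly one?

1855

Pick the single fixed position: C(7,1) = 7 ways.
The remaining 6 must be deranged: !6 = 265.
Total: 7 × 265 = 1855.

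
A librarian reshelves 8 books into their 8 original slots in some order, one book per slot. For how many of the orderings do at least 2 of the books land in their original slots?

Sum C(8,i)·!(8-i) for i = 2..8:
  i=2: C(8,2)·!6 = 28·265 = 7420
  i=3: C(8,3)·!5 = 56·44 = 2464
  i=4: C(8,4)·!4 = 70·9 = 630
  i=5: C(8,5)·!3 = 56·2 = 112
  i=6: C(8,6)·!2 = 28·1 = 28
  i=7: C(8,7)·!1 = 8·0 = 0
  i=8: C(8,8)·!0 = 1·1 = 1
Total = 10655.

10655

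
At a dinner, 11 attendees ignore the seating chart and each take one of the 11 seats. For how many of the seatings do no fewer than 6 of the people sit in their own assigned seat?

# with exactly i fixed is C(11,i)·!(11-i); sum over i=6..11:
  i=6: C(11,6)·!5 = 462·44 = 20328
  i=7: C(11,7)·!4 = 330·9 = 2970
  i=8: C(11,8)·!3 = 165·2 = 330
  i=9: C(11,9)·!2 = 55·1 = 55
  i=10: C(11,10)·!1 = 11·0 = 0
  i=11: C(11,11)·!0 = 1·1 = 1
Total = 23684.

23684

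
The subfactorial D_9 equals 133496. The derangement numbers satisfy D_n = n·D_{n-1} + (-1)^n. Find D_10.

1334961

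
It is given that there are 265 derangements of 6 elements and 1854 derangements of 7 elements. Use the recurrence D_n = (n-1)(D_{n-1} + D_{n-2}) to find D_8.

D_8 = (8-1)·(D_7 + D_6) = 7·(1854 + 265) = 7·2119 = 14833.

14833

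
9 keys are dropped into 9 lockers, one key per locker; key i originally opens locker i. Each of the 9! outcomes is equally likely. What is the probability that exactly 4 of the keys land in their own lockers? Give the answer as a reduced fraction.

11/720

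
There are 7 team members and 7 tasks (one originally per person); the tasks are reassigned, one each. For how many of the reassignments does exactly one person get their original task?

1855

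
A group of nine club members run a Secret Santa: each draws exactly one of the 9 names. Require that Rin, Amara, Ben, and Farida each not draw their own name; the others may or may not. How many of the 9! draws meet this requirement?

Let A_j be the event that the j-th constrained one is fixed. By inclusion-exclusion over the 4 events:
Σ_{j=0}^{4} (-1)^j C(4,j)(9-j)!
= C(4,0)·9! - C(4,1)·8! + C(4,2)·7! - C(4,3)·6! + C(4,4)·5!
= 362880 - 161280 + 30240 - 2880 + 120
= 229080

229080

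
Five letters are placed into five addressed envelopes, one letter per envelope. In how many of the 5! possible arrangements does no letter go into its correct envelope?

By inclusion-exclusion, !5 = Σ (-1)^k · 5!/k! for k=0..5
= 5! - 5!/1! + 5!/2! - 5!/3! + 5!/4! - 5!/5!
= 120 - 120 + 60 - 20 + 5 - 1
= 44

44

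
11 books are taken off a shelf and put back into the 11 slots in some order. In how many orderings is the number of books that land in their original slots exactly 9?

55

Choose which 9 of the 11 are fixed: C(11,9) = 55.
The other 2 form a derangement: !2 = 1.
Total: 55 × 1 = 55.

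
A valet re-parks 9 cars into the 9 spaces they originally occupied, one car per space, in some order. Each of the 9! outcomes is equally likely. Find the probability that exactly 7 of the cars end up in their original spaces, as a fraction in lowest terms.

1/10080

Favorable outcomes: C(9,7)·!2 = 36·1 = 36.
Total outcomes: 9! = 362880.
Probability = 36/362880 = 1/10080.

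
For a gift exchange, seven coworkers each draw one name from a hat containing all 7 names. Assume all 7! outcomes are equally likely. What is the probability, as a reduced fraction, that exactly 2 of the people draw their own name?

11/60

Favorable outcomes: C(7,2)·!5 = 21·44 = 924.
Total outcomes: 7! = 5040.
Probability = 924/5040 = 11/60.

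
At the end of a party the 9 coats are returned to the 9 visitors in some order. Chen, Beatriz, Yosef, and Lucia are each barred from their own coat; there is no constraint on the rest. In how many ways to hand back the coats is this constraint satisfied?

Let A_j be the event that the j-th constrained one is fixed. By inclusion-exclusion over the 4 events:
Σ_{j=0}^{4} (-1)^j C(4,j)(9-j)!
= C(4,0)·9! - C(4,1)·8! + C(4,2)·7! - C(4,3)·6! + C(4,4)·5!
= 362880 - 161280 + 30240 - 2880 + 120
= 229080

229080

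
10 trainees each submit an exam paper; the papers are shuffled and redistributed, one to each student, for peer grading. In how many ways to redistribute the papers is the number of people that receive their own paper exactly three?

222480

Pick the 3 fixed positions: C(10,3) = 120 ways.
The other 7 form a derangement: !7 = 1854.
Total: 120 × 1854 = 222480.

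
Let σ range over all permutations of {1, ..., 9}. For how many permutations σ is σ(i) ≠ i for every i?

133496

!9 is the nearest integer to 9!/e.
9! = 362880, and 362880/e ≈ 133496.09, so !9 = 133496.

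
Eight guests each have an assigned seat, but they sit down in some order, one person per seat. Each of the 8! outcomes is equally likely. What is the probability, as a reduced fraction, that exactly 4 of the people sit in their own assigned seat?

1/64

Favorable outcomes: C(8,4)·!4 = 70·9 = 630.
Total outcomes: 8! = 40320.
Probability = 630/40320 = 1/64.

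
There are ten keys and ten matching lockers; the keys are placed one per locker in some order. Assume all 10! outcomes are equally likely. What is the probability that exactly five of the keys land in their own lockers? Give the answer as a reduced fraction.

11/3600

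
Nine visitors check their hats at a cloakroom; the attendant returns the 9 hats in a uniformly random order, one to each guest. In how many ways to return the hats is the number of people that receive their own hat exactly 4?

5544

Choose which 4 of the 9 are fixed: C(9,4) = 126.
The remaining 5 must be deranged: !5 = 44.
Total: 126 × 44 = 5544.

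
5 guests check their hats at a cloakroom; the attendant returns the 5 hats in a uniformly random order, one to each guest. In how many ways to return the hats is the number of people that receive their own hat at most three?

119

# with exactly i fixed is C(5,i)·!(5-i); sum over i=0..3:
  i=0: C(5,0)·!5 = 1·44 = 44
  i=1: C(5,1)·!4 = 5·9 = 45
  i=2: C(5,2)·!3 = 10·2 = 20
  i=3: C(5,3)·!2 = 10·1 = 10
Total = 119.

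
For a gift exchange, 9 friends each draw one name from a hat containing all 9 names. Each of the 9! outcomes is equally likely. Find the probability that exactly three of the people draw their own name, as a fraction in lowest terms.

Favorable outcomes: C(9,3)·!6 = 84·265 = 22260.
Total outcomes: 9! = 362880.
Probability = 22260/362880 = 53/864.

53/864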